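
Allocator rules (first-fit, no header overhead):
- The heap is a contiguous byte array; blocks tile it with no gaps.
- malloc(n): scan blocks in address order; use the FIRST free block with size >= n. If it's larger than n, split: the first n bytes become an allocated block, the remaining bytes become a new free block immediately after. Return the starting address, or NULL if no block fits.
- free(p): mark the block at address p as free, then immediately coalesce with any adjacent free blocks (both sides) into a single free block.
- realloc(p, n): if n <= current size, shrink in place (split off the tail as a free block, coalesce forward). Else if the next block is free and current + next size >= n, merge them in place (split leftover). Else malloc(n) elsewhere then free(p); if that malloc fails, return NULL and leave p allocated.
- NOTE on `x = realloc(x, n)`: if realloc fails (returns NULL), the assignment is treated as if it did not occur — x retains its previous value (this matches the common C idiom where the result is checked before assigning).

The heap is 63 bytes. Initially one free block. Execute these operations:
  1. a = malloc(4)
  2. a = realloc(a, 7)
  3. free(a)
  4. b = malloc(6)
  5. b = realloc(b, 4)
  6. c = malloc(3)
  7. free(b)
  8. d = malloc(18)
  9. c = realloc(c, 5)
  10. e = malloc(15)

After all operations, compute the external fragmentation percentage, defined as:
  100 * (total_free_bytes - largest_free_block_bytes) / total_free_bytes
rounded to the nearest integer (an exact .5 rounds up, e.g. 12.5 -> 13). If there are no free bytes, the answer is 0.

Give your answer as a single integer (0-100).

Op 1: a = malloc(4) -> a = 0; heap: [0-3 ALLOC][4-62 FREE]
Op 2: a = realloc(a, 7) -> a = 0; heap: [0-6 ALLOC][7-62 FREE]
Op 3: free(a) -> (freed a); heap: [0-62 FREE]
Op 4: b = malloc(6) -> b = 0; heap: [0-5 ALLOC][6-62 FREE]
Op 5: b = realloc(b, 4) -> b = 0; heap: [0-3 ALLOC][4-62 FREE]
Op 6: c = malloc(3) -> c = 4; heap: [0-3 ALLOC][4-6 ALLOC][7-62 FREE]
Op 7: free(b) -> (freed b); heap: [0-3 FREE][4-6 ALLOC][7-62 FREE]
Op 8: d = malloc(18) -> d = 7; heap: [0-3 FREE][4-6 ALLOC][7-24 ALLOC][25-62 FREE]
Op 9: c = realloc(c, 5) -> c = 25; heap: [0-6 FREE][7-24 ALLOC][25-29 ALLOC][30-62 FREE]
Op 10: e = malloc(15) -> e = 30; heap: [0-6 FREE][7-24 ALLOC][25-29 ALLOC][30-44 ALLOC][45-62 FREE]
Free blocks: [7 18] total_free=25 largest=18 -> 100*(25-18)/25 = 700/25 = 28

Answer: 28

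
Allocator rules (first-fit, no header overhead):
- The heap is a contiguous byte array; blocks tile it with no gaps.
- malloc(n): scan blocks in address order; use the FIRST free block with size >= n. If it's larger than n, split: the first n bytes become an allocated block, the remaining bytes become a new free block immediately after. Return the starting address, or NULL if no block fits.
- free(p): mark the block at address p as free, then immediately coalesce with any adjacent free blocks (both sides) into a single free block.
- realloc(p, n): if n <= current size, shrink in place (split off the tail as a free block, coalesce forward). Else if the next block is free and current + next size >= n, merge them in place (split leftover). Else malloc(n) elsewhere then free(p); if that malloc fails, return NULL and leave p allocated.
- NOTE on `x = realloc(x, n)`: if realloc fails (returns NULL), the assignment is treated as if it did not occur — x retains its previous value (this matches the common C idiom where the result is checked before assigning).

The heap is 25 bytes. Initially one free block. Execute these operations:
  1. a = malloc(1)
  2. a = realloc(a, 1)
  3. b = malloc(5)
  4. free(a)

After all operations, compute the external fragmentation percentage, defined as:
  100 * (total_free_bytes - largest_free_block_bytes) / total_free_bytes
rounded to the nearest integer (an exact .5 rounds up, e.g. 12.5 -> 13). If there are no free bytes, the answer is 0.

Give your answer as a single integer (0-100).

Op 1: a = malloc(1) -> a = 0; heap: [0-0 ALLOC][1-24 FREE]
Op 2: a = realloc(a, 1) -> a = 0; heap: [0-0 ALLOC][1-24 FREE]
Op 3: b = malloc(5) -> b = 1; heap: [0-0 ALLOC][1-5 ALLOC][6-24 FREE]
Op 4: free(a) -> (freed a); heap: [0-0 FREE][1-5 ALLOC][6-24 FREE]
Free blocks: [1 19] total_free=20 largest=19 -> 100*(20-19)/20 = 100/20 = 5

Answer: 5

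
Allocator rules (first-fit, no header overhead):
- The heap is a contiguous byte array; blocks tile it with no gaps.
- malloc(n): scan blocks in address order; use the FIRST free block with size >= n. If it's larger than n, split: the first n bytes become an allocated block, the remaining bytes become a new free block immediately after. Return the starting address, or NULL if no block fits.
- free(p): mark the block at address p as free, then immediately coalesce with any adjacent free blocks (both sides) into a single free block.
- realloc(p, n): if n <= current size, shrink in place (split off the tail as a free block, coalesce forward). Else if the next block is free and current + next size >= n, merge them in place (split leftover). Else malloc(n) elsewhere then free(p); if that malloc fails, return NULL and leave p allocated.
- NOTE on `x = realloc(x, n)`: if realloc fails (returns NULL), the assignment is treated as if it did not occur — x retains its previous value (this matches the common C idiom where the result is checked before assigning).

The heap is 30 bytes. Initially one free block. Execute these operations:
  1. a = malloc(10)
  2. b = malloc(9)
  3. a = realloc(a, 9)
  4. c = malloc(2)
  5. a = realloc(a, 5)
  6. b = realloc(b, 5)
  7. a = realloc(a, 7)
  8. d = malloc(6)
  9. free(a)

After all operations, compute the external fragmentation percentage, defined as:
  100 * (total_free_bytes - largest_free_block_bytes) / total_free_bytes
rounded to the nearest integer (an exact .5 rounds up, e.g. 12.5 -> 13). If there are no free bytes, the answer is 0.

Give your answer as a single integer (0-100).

Op 1: a = malloc(10) -> a = 0; heap: [0-9 ALLOC][10-29 FREE]
Op 2: b = malloc(9) -> b = 10; heap: [0-9 ALLOC][10-18 ALLOC][19-29 FREE]
Op 3: a = realloc(a, 9) -> a = 0; heap: [0-8 ALLOC][9-9 FREE][10-18 ALLOC][19-29 FREE]
Op 4: c = malloc(2) -> c = 19; heap: [0-8 ALLOC][9-9 FREE][10-18 ALLOC][19-20 ALLOC][21-29 FREE]
Op 5: a = realloc(a, 5) -> a = 0; heap: [0-4 ALLOC][5-9 FREE][10-18 ALLOC][19-20 ALLOC][21-29 FREE]
Op 6: b = realloc(b, 5) -> b = 10; heap: [0-4 ALLOC][5-9 FREE][10-14 ALLOC][15-18 FREE][19-20 ALLOC][21-29 FREE]
Op 7: a = realloc(a, 7) -> a = 0; heap: [0-6 ALLOC][7-9 FREE][10-14 ALLOC][15-18 FREE][19-20 ALLOC][21-29 FREE]
Op 8: d = malloc(6) -> d = 21; heap: [0-6 ALLOC][7-9 FREE][10-14 ALLOC][15-18 FREE][19-20 ALLOC][21-26 ALLOC][27-29 FREE]
Op 9: free(a) -> (freed a); heap: [0-9 FREE][10-14 ALLOC][15-18 FREE][19-20 ALLOC][21-26 ALLOC][27-29 FREE]
Free blocks: [10 4 3] total_free=17 largest=10 -> 100*(17-10)/17 = 700/17 ≈ 41.176 -> rounds to 41

Answer: 41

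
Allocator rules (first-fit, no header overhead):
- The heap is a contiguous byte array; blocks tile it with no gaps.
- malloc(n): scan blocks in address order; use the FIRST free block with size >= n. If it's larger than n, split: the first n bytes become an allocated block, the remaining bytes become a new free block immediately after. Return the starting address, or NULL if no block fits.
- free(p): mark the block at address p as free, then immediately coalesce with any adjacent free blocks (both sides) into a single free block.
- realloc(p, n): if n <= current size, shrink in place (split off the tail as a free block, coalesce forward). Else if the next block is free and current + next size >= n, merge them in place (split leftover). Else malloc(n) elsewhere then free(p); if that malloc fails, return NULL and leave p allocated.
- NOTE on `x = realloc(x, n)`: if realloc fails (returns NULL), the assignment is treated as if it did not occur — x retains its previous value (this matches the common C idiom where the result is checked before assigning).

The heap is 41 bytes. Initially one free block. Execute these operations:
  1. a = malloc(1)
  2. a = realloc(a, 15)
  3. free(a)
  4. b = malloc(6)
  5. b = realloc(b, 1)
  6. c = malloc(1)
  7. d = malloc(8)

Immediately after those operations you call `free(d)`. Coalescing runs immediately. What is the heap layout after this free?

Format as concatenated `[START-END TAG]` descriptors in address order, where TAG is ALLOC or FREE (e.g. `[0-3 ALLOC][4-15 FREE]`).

Op 1: a = malloc(1) -> a = 0; heap: [0-0 ALLOC][1-40 FREE]
Op 2: a = realloc(a, 15) -> a = 0; heap: [0-14 ALLOC][15-40 FREE]
Op 3: free(a) -> (freed a); heap: [0-40 FREE]
Op 4: b = malloc(6) -> b = 0; heap: [0-5 ALLOC][6-40 FREE]
Op 5: b = realloc(b, 1) -> b = 0; heap: [0-0 ALLOC][1-40 FREE]
Op 6: c = malloc(1) -> c = 1; heap: [0-0 ALLOC][1-1 ALLOC][2-40 FREE]
Op 7: d = malloc(8) -> d = 2; heap: [0-0 ALLOC][1-1 ALLOC][2-9 ALLOC][10-40 FREE]
free(d): d = 2 -> block [2-9 ALLOC]; mark free, coalesce with adjacent free neighbors -> [0-0 ALLOC][1-1 ALLOC][2-40 FREE]

Answer: [0-0 ALLOC][1-1 ALLOC][2-40 FREE]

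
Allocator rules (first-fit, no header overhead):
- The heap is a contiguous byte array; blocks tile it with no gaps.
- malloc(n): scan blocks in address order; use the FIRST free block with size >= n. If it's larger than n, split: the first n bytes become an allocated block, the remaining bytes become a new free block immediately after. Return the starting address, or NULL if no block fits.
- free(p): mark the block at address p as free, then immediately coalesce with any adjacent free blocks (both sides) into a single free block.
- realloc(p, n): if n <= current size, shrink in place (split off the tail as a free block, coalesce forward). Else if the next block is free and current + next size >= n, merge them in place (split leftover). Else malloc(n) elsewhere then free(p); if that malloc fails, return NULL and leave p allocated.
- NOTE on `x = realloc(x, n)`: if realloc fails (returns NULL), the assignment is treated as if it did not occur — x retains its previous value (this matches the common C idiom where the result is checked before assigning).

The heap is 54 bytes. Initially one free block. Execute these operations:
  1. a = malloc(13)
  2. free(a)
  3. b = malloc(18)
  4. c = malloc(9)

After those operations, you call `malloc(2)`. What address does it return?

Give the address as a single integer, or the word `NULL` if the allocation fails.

Op 1: a = malloc(13) -> a = 0; heap: [0-12 ALLOC][13-53 FREE]
Op 2: free(a) -> (freed a); heap: [0-53 FREE]
Op 3: b = malloc(18) -> b = 0; heap: [0-17 ALLOC][18-53 FREE]
Op 4: c = malloc(9) -> c = 18; heap: [0-17 ALLOC][18-26 ALLOC][27-53 FREE]
malloc(2): first-fit scan over [0-17 ALLOC][18-26 ALLOC][27-53 FREE] -> 27

Answer: 27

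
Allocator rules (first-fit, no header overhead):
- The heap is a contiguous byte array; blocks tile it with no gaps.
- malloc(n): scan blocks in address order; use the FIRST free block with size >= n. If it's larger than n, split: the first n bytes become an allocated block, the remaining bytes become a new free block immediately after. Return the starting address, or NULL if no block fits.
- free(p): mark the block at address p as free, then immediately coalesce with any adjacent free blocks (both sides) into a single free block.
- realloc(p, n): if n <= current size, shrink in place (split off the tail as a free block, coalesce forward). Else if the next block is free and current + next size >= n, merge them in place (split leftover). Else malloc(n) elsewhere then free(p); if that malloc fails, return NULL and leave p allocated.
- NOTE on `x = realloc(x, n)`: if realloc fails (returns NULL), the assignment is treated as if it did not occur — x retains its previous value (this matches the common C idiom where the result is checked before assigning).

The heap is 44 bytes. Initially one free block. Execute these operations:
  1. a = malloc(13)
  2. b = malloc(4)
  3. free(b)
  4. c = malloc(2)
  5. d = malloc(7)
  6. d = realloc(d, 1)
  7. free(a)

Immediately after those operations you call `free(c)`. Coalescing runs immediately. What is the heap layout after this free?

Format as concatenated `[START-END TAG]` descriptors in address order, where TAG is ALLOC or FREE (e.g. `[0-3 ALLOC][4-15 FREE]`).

Answer: [0-14 FREE][15-15 ALLOC][16-43 FREE]

Derivation:
Op 1: a = malloc(13) -> a = 0; heap: [0-12 ALLOC][13-43 FREE]
Op 2: b = malloc(4) -> b = 13; heap: [0-12 ALLOC][13-16 ALLOC][17-43 FREE]
Op 3: free(b) -> (freed b); heap: [0-12 ALLOC][13-43 FREE]
Op 4: c = malloc(2) -> c = 13; heap: [0-12 ALLOC][13-14 ALLOC][15-43 FREE]
Op 5: d = malloc(7) -> d = 15; heap: [0-12 ALLOC][13-14 ALLOC][15-21 ALLOC][22-43 FREE]
Op 6: d = realloc(d, 1) -> d = 15; heap: [0-12 ALLOC][13-14 ALLOC][15-15 ALLOC][16-43 FREE]
Op 7: free(a) -> (freed a); heap: [0-12 FREE][13-14 ALLOC][15-15 ALLOC][16-43 FREE]
free(c): c = 13 -> block [13-14 ALLOC]; mark free, coalesce with adjacent free neighbors -> [0-14 FREE][15-15 ALLOC][16-43 FREE]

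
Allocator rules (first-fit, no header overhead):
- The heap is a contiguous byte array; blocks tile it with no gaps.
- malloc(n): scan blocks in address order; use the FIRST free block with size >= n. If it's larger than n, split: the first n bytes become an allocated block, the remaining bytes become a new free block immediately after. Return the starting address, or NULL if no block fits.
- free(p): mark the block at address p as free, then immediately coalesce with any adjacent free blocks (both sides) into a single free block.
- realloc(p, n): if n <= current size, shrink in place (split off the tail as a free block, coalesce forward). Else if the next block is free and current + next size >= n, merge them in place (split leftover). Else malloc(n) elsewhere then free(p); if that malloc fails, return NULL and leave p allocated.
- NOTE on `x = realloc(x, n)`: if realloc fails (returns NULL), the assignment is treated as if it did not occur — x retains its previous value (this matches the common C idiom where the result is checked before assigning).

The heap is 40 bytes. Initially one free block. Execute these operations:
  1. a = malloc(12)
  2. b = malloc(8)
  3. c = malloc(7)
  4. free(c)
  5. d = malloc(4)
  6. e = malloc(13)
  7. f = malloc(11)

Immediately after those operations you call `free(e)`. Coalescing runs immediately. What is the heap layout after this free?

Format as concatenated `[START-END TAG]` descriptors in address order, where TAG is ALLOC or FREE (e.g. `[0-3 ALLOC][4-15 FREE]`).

Answer: [0-11 ALLOC][12-19 ALLOC][20-23 ALLOC][24-39 FREE]

Derivation:
Op 1: a = malloc(12) -> a = 0; heap: [0-11 ALLOC][12-39 FREE]
Op 2: b = malloc(8) -> b = 12; heap: [0-11 ALLOC][12-19 ALLOC][20-39 FREE]
Op 3: c = malloc(7) -> c = 20; heap: [0-11 ALLOC][12-19 ALLOC][20-26 ALLOC][27-39 FREE]
Op 4: free(c) -> (freed c); heap: [0-11 ALLOC][12-19 ALLOC][20-39 FREE]
Op 5: d = malloc(4) -> d = 20; heap: [0-11 ALLOC][12-19 ALLOC][20-23 ALLOC][24-39 FREE]
Op 6: e = malloc(13) -> e = 24; heap: [0-11 ALLOC][12-19 ALLOC][20-23 ALLOC][24-36 ALLOC][37-39 FREE]
Op 7: f = malloc(11) -> f = NULL; heap: [0-11 ALLOC][12-19 ALLOC][20-23 ALLOC][24-36 ALLOC][37-39 FREE]
free(e): e = 24 -> block [24-36 ALLOC]; mark free, coalesce with adjacent free neighbors -> [0-11 ALLOC][12-19 ALLOC][20-23 ALLOC][24-39 FREE]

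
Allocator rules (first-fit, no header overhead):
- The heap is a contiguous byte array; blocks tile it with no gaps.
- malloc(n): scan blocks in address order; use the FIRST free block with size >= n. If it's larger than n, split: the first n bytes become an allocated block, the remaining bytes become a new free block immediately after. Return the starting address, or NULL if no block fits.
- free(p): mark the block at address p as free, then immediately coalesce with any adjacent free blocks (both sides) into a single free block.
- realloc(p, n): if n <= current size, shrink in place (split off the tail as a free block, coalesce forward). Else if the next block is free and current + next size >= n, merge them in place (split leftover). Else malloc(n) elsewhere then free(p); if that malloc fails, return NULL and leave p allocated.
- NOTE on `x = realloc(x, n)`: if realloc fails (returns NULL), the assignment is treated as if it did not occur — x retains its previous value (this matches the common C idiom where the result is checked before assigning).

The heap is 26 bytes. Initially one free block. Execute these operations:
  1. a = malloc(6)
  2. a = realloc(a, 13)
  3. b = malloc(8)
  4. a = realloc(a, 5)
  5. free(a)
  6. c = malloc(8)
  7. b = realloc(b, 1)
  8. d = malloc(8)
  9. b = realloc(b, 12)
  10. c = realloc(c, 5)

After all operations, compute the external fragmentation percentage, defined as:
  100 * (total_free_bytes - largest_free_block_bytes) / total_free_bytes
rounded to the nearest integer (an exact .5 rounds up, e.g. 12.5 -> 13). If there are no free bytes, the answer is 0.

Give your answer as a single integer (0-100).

Answer: 33

Derivation:
Op 1: a = malloc(6) -> a = 0; heap: [0-5 ALLOC][6-25 FREE]
Op 2: a = realloc(a, 13) -> a = 0; heap: [0-12 ALLOC][13-25 FREE]
Op 3: b = malloc(8) -> b = 13; heap: [0-12 ALLOC][13-20 ALLOC][21-25 FREE]
Op 4: a = realloc(a, 5) -> a = 0; heap: [0-4 ALLOC][5-12 FREE][13-20 ALLOC][21-25 FREE]
Op 5: free(a) -> (freed a); heap: [0-12 FREE][13-20 ALLOC][21-25 FREE]
Op 6: c = malloc(8) -> c = 0; heap: [0-7 ALLOC][8-12 FREE][13-20 ALLOC][21-25 FREE]
Op 7: b = realloc(b, 1) -> b = 13; heap: [0-7 ALLOC][8-12 FREE][13-13 ALLOC][14-25 FREE]
Op 8: d = malloc(8) -> d = 14; heap: [0-7 ALLOC][8-12 FREE][13-13 ALLOC][14-21 ALLOC][22-25 FREE]
Op 9: b = realloc(b, 12) -> NULL (b unchanged); heap: [0-7 ALLOC][8-12 FREE][13-13 ALLOC][14-21 ALLOC][22-25 FREE]
Op 10: c = realloc(c, 5) -> c = 0; heap: [0-4 ALLOC][5-12 FREE][13-13 ALLOC][14-21 ALLOC][22-25 FREE]
Free blocks: [8 4] total_free=12 largest=8 -> 100*(12-8)/12 = 400/12 ≈ 33.333 -> rounds to 33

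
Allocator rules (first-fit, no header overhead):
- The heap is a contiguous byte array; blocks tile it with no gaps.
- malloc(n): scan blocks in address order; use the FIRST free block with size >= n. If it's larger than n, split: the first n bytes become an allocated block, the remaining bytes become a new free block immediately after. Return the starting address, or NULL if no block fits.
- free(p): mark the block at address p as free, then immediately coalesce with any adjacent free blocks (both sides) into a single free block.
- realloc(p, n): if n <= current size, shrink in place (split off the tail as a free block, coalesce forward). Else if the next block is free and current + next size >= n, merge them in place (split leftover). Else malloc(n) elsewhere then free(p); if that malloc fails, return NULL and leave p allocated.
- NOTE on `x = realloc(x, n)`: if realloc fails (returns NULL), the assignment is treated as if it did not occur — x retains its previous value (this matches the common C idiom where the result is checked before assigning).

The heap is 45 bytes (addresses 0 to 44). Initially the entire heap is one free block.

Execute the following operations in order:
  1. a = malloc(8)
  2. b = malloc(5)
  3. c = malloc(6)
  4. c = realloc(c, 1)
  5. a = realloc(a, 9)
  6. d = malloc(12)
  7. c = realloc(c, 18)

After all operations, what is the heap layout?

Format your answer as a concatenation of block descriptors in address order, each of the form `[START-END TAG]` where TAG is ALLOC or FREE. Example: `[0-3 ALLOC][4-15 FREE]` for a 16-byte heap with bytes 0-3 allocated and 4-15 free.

Op 1: a = malloc(8) -> a = 0; heap: [0-7 ALLOC][8-44 FREE]
Op 2: b = malloc(5) -> b = 8; heap: [0-7 ALLOC][8-12 ALLOC][13-44 FREE]
Op 3: c = malloc(6) -> c = 13; heap: [0-7 ALLOC][8-12 ALLOC][13-18 ALLOC][19-44 FREE]
Op 4: c = realloc(c, 1) -> c = 13; heap: [0-7 ALLOC][8-12 ALLOC][13-13 ALLOC][14-44 FREE]
Op 5: a = realloc(a, 9) -> a = 14; heap: [0-7 FREE][8-12 ALLOC][13-13 ALLOC][14-22 ALLOC][23-44 FREE]
Op 6: d = malloc(12) -> d = 23; heap: [0-7 FREE][8-12 ALLOC][13-13 ALLOC][14-22 ALLOC][23-34 ALLOC][35-44 FREE]
Op 7: c = realloc(c, 18) -> NULL (c unchanged); heap: [0-7 FREE][8-12 ALLOC][13-13 ALLOC][14-22 ALLOC][23-34 ALLOC][35-44 FREE]

Answer: [0-7 FREE][8-12 ALLOC][13-13 ALLOC][14-22 ALLOC][23-34 ALLOC][35-44 FREE]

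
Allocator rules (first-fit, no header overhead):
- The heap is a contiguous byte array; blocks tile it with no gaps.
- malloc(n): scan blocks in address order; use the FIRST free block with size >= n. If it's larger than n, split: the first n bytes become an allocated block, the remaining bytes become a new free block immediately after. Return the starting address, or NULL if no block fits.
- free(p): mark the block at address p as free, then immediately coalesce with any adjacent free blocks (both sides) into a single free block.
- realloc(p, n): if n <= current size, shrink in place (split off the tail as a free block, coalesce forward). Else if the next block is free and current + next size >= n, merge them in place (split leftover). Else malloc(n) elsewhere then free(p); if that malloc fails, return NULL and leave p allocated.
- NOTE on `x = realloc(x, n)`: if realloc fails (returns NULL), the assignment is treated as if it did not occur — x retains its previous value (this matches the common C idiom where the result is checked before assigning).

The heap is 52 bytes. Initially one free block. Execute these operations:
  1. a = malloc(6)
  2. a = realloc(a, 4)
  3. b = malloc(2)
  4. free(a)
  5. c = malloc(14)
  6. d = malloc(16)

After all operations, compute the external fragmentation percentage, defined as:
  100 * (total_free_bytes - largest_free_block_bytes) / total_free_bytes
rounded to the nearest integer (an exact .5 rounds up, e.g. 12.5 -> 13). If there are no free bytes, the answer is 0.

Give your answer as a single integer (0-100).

Answer: 20

Derivation:
Op 1: a = malloc(6) -> a = 0; heap: [0-5 ALLOC][6-51 FREE]
Op 2: a = realloc(a, 4) -> a = 0; heap: [0-3 ALLOC][4-51 FREE]
Op 3: b = malloc(2) -> b = 4; heap: [0-3 ALLOC][4-5 ALLOC][6-51 FREE]
Op 4: free(a) -> (freed a); heap: [0-3 FREE][4-5 ALLOC][6-51 FREE]
Op 5: c = malloc(14) -> c = 6; heap: [0-3 FREE][4-5 ALLOC][6-19 ALLOC][20-51 FREE]
Op 6: d = malloc(16) -> d = 20; heap: [0-3 FREE][4-5 ALLOC][6-19 ALLOC][20-35 ALLOC][36-51 FREE]
Free blocks: [4 16] total_free=20 largest=16 -> 100*(20-16)/20 = 400/20 = 20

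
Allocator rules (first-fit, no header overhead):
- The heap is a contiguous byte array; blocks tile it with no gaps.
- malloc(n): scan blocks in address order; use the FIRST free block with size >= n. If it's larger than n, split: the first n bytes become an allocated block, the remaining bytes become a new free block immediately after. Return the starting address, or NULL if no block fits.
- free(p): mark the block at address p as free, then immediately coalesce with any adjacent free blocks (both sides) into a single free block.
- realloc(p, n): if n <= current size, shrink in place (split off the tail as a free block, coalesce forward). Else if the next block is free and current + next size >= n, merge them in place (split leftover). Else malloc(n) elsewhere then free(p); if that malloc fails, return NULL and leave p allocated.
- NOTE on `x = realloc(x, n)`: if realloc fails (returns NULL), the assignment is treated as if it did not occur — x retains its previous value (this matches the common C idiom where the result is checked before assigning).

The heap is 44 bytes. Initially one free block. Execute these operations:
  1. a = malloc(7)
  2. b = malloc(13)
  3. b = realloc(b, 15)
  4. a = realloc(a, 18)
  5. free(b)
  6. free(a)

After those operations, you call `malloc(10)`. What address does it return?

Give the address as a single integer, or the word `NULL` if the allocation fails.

Op 1: a = malloc(7) -> a = 0; heap: [0-6 ALLOC][7-43 FREE]
Op 2: b = malloc(13) -> b = 7; heap: [0-6 ALLOC][7-19 ALLOC][20-43 FREE]
Op 3: b = realloc(b, 15) -> b = 7; heap: [0-6 ALLOC][7-21 ALLOC][22-43 FREE]
Op 4: a = realloc(a, 18) -> a = 22; heap: [0-6 FREE][7-21 ALLOC][22-39 ALLOC][40-43 FREE]
Op 5: free(b) -> (freed b); heap: [0-21 FREE][22-39 ALLOC][40-43 FREE]
Op 6: free(a) -> (freed a); heap: [0-43 FREE]
malloc(10): first-fit scan over [0-43 FREE] -> 0

Answer: 0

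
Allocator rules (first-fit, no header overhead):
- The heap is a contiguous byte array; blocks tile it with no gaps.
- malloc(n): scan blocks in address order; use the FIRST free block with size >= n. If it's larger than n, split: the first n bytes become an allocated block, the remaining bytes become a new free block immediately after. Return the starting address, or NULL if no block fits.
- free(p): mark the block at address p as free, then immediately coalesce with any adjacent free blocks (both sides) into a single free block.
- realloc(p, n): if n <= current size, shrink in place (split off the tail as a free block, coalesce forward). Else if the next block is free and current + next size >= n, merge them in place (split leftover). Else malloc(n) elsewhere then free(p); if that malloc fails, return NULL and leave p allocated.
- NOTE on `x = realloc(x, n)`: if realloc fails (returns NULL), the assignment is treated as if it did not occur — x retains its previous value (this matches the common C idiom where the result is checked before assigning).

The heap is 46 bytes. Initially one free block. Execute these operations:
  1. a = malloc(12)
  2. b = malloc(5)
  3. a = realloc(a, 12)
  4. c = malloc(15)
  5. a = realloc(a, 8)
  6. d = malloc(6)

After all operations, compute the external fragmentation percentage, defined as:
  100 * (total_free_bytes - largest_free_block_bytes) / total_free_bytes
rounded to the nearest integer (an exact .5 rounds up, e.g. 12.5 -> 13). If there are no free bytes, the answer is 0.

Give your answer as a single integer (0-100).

Op 1: a = malloc(12) -> a = 0; heap: [0-11 ALLOC][12-45 FREE]
Op 2: b = malloc(5) -> b = 12; heap: [0-11 ALLOC][12-16 ALLOC][17-45 FREE]
Op 3: a = realloc(a, 12) -> a = 0; heap: [0-11 ALLOC][12-16 ALLOC][17-45 FREE]
Op 4: c = malloc(15) -> c = 17; heap: [0-11 ALLOC][12-16 ALLOC][17-31 ALLOC][32-45 FREE]
Op 5: a = realloc(a, 8) -> a = 0; heap: [0-7 ALLOC][8-11 FREE][12-16 ALLOC][17-31 ALLOC][32-45 FREE]
Op 6: d = malloc(6) -> d = 32; heap: [0-7 ALLOC][8-11 FREE][12-16 ALLOC][17-31 ALLOC][32-37 ALLOC][38-45 FREE]
Free blocks: [4 8] total_free=12 largest=8 -> 100*(12-8)/12 = 400/12 ≈ 33.333 -> rounds to 33

Answer: 33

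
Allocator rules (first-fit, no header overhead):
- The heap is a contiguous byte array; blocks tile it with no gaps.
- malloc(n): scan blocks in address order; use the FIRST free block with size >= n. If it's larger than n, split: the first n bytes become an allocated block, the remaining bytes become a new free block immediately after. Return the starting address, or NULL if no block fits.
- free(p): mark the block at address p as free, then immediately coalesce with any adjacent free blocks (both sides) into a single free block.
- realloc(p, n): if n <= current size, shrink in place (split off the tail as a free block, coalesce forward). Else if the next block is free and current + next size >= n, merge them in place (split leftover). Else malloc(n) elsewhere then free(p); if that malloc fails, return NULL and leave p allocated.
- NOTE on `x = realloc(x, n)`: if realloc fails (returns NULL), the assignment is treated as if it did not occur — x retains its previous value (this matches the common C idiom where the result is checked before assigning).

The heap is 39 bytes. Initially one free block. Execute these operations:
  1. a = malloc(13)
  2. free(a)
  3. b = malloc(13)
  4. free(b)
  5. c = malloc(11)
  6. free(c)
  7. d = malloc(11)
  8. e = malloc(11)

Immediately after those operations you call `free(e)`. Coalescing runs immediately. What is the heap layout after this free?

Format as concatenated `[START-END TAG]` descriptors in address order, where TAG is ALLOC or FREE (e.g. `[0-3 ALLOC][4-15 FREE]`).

Op 1: a = malloc(13) -> a = 0; heap: [0-12 ALLOC][13-38 FREE]
Op 2: free(a) -> (freed a); heap: [0-38 FREE]
Op 3: b = malloc(13) -> b = 0; heap: [0-12 ALLOC][13-38 FREE]
Op 4: free(b) -> (freed b); heap: [0-38 FREE]
Op 5: c = malloc(11) -> c = 0; heap: [0-10 ALLOC][11-38 FREE]
Op 6: free(c) -> (freed c); heap: [0-38 FREE]
Op 7: d = malloc(11) -> d = 0; heap: [0-10 ALLOC][11-38 FREE]
Op 8: e = malloc(11) -> e = 11; heap: [0-10 ALLOC][11-21 ALLOC][22-38 FREE]
free(e): e = 11 -> block [11-21 ALLOC]; mark free, coalesce with adjacent free neighbors -> [0-10 ALLOC][11-38 FREE]

Answer: [0-10 ALLOC][11-38 FREE]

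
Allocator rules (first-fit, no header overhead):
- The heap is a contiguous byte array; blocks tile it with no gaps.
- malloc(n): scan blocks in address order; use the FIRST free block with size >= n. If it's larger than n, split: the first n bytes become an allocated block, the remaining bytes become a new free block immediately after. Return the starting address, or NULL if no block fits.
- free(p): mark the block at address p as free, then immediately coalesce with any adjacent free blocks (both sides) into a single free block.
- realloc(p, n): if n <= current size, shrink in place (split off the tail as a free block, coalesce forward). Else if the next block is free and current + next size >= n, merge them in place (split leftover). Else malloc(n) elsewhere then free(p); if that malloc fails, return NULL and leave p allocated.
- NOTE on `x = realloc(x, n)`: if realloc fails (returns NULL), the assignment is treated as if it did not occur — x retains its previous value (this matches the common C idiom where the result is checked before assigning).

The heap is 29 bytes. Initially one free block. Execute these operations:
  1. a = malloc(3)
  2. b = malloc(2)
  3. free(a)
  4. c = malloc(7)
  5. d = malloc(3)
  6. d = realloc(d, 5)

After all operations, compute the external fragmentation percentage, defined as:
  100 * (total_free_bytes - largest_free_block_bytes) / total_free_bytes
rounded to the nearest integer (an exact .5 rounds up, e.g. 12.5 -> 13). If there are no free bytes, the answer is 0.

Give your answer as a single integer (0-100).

Answer: 20

Derivation:
Op 1: a = malloc(3) -> a = 0; heap: [0-2 ALLOC][3-28 FREE]
Op 2: b = malloc(2) -> b = 3; heap: [0-2 ALLOC][3-4 ALLOC][5-28 FREE]
Op 3: free(a) -> (freed a); heap: [0-2 FREE][3-4 ALLOC][5-28 FREE]
Op 4: c = malloc(7) -> c = 5; heap: [0-2 FREE][3-4 ALLOC][5-11 ALLOC][12-28 FREE]
Op 5: d = malloc(3) -> d = 0; heap: [0-2 ALLOC][3-4 ALLOC][5-11 ALLOC][12-28 FREE]
Op 6: d = realloc(d, 5) -> d = 12; heap: [0-2 FREE][3-4 ALLOC][5-11 ALLOC][12-16 ALLOC][17-28 FREE]
Free blocks: [3 12] total_free=15 largest=12 -> 100*(15-12)/15 = 300/15 = 20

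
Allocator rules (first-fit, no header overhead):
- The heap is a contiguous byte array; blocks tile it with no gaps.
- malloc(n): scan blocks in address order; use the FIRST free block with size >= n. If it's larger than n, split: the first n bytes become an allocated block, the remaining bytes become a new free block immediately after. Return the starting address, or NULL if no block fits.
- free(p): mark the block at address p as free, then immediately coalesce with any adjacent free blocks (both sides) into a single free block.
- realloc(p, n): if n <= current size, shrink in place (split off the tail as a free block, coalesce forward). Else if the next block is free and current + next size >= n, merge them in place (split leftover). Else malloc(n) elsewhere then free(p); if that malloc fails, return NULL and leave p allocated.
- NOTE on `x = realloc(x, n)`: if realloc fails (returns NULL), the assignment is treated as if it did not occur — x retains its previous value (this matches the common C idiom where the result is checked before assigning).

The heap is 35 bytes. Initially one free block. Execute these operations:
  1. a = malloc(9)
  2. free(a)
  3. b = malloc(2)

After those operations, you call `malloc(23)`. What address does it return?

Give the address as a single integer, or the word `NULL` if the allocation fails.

Answer: 2

Derivation:
Op 1: a = malloc(9) -> a = 0; heap: [0-8 ALLOC][9-34 FREE]
Op 2: free(a) -> (freed a); heap: [0-34 FREE]
Op 3: b = malloc(2) -> b = 0; heap: [0-1 ALLOC][2-34 FREE]
malloc(23): first-fit scan over [0-1 ALLOC][2-34 FREE] -> 2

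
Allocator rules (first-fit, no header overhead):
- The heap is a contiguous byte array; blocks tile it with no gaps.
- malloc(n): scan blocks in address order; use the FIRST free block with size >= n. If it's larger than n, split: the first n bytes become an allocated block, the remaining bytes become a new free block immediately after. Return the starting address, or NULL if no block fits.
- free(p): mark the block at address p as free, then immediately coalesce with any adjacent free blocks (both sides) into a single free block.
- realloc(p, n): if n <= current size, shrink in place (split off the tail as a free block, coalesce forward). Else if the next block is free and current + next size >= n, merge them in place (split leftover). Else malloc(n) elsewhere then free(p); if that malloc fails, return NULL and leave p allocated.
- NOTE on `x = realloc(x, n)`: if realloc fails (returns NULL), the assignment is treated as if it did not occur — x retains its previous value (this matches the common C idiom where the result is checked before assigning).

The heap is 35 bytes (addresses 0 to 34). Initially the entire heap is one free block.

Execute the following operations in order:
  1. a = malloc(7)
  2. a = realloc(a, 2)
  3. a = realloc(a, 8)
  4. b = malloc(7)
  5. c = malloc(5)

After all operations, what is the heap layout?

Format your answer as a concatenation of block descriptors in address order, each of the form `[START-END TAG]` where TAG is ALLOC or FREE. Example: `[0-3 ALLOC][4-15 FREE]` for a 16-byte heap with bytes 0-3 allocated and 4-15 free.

Op 1: a = malloc(7) -> a = 0; heap: [0-6 ALLOC][7-34 FREE]
Op 2: a = realloc(a, 2) -> a = 0; heap: [0-1 ALLOC][2-34 FREE]
Op 3: a = realloc(a, 8) -> a = 0; heap: [0-7 ALLOC][8-34 FREE]
Op 4: b = malloc(7) -> b = 8; heap: [0-7 ALLOC][8-14 ALLOC][15-34 FREE]
Op 5: c = malloc(5) -> c = 15; heap: [0-7 ALLOC][8-14 ALLOC][15-19 ALLOC][20-34 FREE]

Answer: [0-7 ALLOC][8-14 ALLOC][15-19 ALLOC][20-34 FREE]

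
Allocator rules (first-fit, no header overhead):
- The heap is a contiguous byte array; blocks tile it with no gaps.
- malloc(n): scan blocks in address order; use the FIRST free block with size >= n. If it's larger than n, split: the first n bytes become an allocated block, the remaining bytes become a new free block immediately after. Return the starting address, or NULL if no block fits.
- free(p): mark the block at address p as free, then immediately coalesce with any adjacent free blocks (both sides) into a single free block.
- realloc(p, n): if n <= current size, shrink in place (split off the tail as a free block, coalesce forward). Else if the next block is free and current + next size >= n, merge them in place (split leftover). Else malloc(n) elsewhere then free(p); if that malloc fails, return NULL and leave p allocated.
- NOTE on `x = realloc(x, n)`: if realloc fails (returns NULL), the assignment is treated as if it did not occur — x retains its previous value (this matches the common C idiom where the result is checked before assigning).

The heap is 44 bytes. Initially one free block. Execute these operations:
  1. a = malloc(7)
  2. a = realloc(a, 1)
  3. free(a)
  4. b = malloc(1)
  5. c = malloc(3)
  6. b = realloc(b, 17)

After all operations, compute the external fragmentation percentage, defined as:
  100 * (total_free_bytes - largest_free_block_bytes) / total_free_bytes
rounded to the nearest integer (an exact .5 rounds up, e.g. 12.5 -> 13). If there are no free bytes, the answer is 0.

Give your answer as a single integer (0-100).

Answer: 4

Derivation:
Op 1: a = malloc(7) -> a = 0; heap: [0-6 ALLOC][7-43 FREE]
Op 2: a = realloc(a, 1) -> a = 0; heap: [0-0 ALLOC][1-43 FREE]
Op 3: free(a) -> (freed a); heap: [0-43 FREE]
Op 4: b = malloc(1) -> b = 0; heap: [0-0 ALLOC][1-43 FREE]
Op 5: c = malloc(3) -> c = 1; heap: [0-0 ALLOC][1-3 ALLOC][4-43 FREE]
Op 6: b = realloc(b, 17) -> b = 4; heap: [0-0 FREE][1-3 ALLOC][4-20 ALLOC][21-43 FREE]
Free blocks: [1 23] total_free=24 largest=23 -> 100*(24-23)/24 = 100/24 ≈ 4.167 -> rounds to 4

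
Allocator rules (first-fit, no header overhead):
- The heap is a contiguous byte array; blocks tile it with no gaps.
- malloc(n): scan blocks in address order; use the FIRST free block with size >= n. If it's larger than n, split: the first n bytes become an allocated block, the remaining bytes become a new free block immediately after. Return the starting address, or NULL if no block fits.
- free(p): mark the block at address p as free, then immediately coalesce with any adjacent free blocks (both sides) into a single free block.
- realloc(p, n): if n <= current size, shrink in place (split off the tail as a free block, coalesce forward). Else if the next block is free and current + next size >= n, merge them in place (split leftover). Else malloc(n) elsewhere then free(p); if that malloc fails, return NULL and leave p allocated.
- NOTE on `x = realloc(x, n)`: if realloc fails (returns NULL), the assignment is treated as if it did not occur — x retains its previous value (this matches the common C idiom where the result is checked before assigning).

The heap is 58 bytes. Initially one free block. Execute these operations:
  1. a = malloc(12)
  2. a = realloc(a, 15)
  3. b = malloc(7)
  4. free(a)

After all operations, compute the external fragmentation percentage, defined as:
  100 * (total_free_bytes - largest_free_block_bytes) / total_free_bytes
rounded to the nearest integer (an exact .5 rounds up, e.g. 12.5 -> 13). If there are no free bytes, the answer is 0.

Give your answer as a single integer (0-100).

Answer: 29

Derivation:
Op 1: a = malloc(12) -> a = 0; heap: [0-11 ALLOC][12-57 FREE]
Op 2: a = realloc(a, 15) -> a = 0; heap: [0-14 ALLOC][15-57 FREE]
Op 3: b = malloc(7) -> b = 15; heap: [0-14 ALLOC][15-21 ALLOC][22-57 FREE]
Op 4: free(a) -> (freed a); heap: [0-14 FREE][15-21 ALLOC][22-57 FREE]
Free blocks: [15 36] total_free=51 largest=36 -> 100*(51-36)/51 = 1500/51 ≈ 29.412 -> rounds to 29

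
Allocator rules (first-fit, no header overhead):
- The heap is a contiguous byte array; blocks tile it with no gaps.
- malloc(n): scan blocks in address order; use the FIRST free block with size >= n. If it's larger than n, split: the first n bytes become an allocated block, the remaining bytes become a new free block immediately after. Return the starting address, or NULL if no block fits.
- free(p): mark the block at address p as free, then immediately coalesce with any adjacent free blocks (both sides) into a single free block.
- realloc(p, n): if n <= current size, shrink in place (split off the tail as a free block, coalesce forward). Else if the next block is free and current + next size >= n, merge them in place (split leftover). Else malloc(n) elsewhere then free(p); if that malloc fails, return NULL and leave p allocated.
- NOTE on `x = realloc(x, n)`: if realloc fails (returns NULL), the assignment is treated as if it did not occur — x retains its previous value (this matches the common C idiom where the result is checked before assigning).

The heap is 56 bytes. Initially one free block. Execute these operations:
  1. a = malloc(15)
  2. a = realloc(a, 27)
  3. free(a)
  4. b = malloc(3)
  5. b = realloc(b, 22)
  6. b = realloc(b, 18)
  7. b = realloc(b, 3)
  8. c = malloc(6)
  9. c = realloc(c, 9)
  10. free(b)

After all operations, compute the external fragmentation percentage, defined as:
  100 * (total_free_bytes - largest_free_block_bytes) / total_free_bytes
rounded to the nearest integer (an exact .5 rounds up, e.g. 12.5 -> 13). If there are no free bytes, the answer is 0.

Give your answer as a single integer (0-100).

Op 1: a = malloc(15) -> a = 0; heap: [0-14 ALLOC][15-55 FREE]
Op 2: a = realloc(a, 27) -> a = 0; heap: [0-26 ALLOC][27-55 FREE]
Op 3: free(a) -> (freed a); heap: [0-55 FREE]
Op 4: b = malloc(3) -> b = 0; heap: [0-2 ALLOC][3-55 FREE]
Op 5: b = realloc(b, 22) -> b = 0; heap: [0-21 ALLOC][22-55 FREE]
Op 6: b = realloc(b, 18) -> b = 0; heap: [0-17 ALLOC][18-55 FREE]
Op 7: b = realloc(b, 3) -> b = 0; heap: [0-2 ALLOC][3-55 FREE]
Op 8: c = malloc(6) -> c = 3; heap: [0-2 ALLOC][3-8 ALLOC][9-55 FREE]
Op 9: c = realloc(c, 9) -> c = 3; heap: [0-2 ALLOC][3-11 ALLOC][12-55 FREE]
Op 10: free(b) -> (freed b); heap: [0-2 FREE][3-11 ALLOC][12-55 FREE]
Free blocks: [3 44] total_free=47 largest=44 -> 100*(47-44)/47 = 300/47 ≈ 6.383 -> rounds to 6

Answer: 6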